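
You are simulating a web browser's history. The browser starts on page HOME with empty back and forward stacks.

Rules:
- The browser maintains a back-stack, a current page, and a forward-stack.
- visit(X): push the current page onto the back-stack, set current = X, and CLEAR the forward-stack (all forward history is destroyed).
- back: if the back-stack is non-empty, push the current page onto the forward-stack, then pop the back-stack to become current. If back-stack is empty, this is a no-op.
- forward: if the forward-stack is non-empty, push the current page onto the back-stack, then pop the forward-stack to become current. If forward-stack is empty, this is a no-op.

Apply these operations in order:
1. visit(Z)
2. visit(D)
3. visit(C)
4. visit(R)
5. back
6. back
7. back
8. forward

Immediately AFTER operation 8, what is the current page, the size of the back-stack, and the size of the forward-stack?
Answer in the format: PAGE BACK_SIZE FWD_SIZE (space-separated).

After 1 (visit(Z)): cur=Z back=1 fwd=0
After 2 (visit(D)): cur=D back=2 fwd=0
After 3 (visit(C)): cur=C back=3 fwd=0
After 4 (visit(R)): cur=R back=4 fwd=0
After 5 (back): cur=C back=3 fwd=1
After 6 (back): cur=D back=2 fwd=2
After 7 (back): cur=Z back=1 fwd=3
After 8 (forward): cur=D back=2 fwd=2

D 2 2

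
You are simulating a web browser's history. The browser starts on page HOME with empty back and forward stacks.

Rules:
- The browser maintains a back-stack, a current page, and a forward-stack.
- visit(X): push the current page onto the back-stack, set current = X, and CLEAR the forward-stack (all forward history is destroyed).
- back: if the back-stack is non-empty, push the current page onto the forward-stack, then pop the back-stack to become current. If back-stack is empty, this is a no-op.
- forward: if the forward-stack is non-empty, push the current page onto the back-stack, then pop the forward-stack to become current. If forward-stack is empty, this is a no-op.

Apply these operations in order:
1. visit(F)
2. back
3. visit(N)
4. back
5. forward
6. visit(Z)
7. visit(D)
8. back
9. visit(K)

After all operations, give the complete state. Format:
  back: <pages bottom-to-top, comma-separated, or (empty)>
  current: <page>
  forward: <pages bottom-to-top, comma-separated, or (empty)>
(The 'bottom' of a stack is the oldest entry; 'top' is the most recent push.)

Answer: back: HOME,N,Z
current: K
forward: (empty)

Derivation:
After 1 (visit(F)): cur=F back=1 fwd=0
After 2 (back): cur=HOME back=0 fwd=1
After 3 (visit(N)): cur=N back=1 fwd=0
After 4 (back): cur=HOME back=0 fwd=1
After 5 (forward): cur=N back=1 fwd=0
After 6 (visit(Z)): cur=Z back=2 fwd=0
After 7 (visit(D)): cur=D back=3 fwd=0
After 8 (back): cur=Z back=2 fwd=1
After 9 (visit(K)): cur=K back=3 fwd=0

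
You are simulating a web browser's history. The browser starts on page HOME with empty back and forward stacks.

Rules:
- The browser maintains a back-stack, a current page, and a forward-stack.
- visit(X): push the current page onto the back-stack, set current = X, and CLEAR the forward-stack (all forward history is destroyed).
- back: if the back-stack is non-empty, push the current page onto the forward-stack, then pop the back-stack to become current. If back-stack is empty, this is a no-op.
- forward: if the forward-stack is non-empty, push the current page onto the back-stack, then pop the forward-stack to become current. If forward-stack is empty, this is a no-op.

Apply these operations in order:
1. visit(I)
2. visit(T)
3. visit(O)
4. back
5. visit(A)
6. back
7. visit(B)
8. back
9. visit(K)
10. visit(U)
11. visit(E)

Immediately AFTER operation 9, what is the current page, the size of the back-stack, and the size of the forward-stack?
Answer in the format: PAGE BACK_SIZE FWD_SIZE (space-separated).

After 1 (visit(I)): cur=I back=1 fwd=0
After 2 (visit(T)): cur=T back=2 fwd=0
After 3 (visit(O)): cur=O back=3 fwd=0
After 4 (back): cur=T back=2 fwd=1
After 5 (visit(A)): cur=A back=3 fwd=0
After 6 (back): cur=T back=2 fwd=1
After 7 (visit(B)): cur=B back=3 fwd=0
After 8 (back): cur=T back=2 fwd=1
After 9 (visit(K)): cur=K back=3 fwd=0

K 3 0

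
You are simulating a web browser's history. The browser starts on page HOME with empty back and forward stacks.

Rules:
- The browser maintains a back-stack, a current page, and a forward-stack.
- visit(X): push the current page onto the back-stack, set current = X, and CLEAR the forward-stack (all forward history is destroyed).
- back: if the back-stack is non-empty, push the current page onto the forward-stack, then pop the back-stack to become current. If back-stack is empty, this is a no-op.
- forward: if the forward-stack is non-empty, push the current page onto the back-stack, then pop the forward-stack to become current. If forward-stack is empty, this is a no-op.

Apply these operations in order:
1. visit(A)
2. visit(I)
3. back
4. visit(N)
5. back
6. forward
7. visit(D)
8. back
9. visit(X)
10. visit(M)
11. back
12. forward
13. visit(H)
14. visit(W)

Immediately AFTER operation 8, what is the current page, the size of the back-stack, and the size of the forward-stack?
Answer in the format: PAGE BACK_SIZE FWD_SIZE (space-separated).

After 1 (visit(A)): cur=A back=1 fwd=0
After 2 (visit(I)): cur=I back=2 fwd=0
After 3 (back): cur=A back=1 fwd=1
After 4 (visit(N)): cur=N back=2 fwd=0
After 5 (back): cur=A back=1 fwd=1
After 6 (forward): cur=N back=2 fwd=0
After 7 (visit(D)): cur=D back=3 fwd=0
After 8 (back): cur=N back=2 fwd=1

N 2 1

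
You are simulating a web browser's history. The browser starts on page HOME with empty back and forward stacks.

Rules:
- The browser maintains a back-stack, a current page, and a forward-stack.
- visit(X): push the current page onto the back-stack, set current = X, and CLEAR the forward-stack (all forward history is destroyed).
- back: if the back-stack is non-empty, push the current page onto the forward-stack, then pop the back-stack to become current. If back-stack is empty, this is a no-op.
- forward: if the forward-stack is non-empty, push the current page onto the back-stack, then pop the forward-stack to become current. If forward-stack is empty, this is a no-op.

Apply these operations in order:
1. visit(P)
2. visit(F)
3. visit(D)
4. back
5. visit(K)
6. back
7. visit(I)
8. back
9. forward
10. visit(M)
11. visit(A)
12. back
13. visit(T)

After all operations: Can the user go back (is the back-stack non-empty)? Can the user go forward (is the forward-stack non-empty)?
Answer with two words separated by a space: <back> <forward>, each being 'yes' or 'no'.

After 1 (visit(P)): cur=P back=1 fwd=0
After 2 (visit(F)): cur=F back=2 fwd=0
After 3 (visit(D)): cur=D back=3 fwd=0
After 4 (back): cur=F back=2 fwd=1
After 5 (visit(K)): cur=K back=3 fwd=0
After 6 (back): cur=F back=2 fwd=1
After 7 (visit(I)): cur=I back=3 fwd=0
After 8 (back): cur=F back=2 fwd=1
After 9 (forward): cur=I back=3 fwd=0
After 10 (visit(M)): cur=M back=4 fwd=0
After 11 (visit(A)): cur=A back=5 fwd=0
After 12 (back): cur=M back=4 fwd=1
After 13 (visit(T)): cur=T back=5 fwd=0

Answer: yes no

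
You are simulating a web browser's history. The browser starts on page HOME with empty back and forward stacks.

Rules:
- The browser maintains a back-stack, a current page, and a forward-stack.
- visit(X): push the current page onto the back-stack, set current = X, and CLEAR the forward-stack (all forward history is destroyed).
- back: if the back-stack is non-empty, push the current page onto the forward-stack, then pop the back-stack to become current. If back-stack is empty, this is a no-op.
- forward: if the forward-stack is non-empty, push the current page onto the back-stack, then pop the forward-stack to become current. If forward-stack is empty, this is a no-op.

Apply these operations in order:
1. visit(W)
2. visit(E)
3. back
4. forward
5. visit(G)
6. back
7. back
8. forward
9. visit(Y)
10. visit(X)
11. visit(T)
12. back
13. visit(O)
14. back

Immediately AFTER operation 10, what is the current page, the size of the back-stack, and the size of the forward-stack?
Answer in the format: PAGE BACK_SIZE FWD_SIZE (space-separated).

After 1 (visit(W)): cur=W back=1 fwd=0
After 2 (visit(E)): cur=E back=2 fwd=0
After 3 (back): cur=W back=1 fwd=1
After 4 (forward): cur=E back=2 fwd=0
After 5 (visit(G)): cur=G back=3 fwd=0
After 6 (back): cur=E back=2 fwd=1
After 7 (back): cur=W back=1 fwd=2
After 8 (forward): cur=E back=2 fwd=1
After 9 (visit(Y)): cur=Y back=3 fwd=0
After 10 (visit(X)): cur=X back=4 fwd=0

X 4 0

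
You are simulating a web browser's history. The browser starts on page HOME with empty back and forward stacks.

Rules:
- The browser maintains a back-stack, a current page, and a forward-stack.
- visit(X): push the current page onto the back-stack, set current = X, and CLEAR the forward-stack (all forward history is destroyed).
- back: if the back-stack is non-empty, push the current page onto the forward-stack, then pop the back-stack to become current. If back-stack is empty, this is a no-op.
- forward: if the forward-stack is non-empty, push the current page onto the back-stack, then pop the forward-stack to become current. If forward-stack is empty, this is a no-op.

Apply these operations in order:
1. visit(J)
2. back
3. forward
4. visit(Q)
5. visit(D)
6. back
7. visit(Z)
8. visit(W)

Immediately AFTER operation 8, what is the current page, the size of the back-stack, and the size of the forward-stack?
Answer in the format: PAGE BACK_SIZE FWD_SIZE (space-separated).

After 1 (visit(J)): cur=J back=1 fwd=0
After 2 (back): cur=HOME back=0 fwd=1
After 3 (forward): cur=J back=1 fwd=0
After 4 (visit(Q)): cur=Q back=2 fwd=0
After 5 (visit(D)): cur=D back=3 fwd=0
After 6 (back): cur=Q back=2 fwd=1
After 7 (visit(Z)): cur=Z back=3 fwd=0
After 8 (visit(W)): cur=W back=4 fwd=0

W 4 0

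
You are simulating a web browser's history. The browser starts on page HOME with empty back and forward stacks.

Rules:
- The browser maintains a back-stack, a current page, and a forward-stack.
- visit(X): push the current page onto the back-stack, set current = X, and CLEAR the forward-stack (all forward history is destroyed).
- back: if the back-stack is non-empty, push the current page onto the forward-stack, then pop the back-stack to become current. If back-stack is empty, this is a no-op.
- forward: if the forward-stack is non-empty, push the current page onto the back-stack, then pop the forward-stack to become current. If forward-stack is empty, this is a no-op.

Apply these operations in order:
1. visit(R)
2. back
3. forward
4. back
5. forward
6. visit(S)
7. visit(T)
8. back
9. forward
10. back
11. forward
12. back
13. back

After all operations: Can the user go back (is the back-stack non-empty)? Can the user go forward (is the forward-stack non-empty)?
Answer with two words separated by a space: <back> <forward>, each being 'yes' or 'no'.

After 1 (visit(R)): cur=R back=1 fwd=0
After 2 (back): cur=HOME back=0 fwd=1
After 3 (forward): cur=R back=1 fwd=0
After 4 (back): cur=HOME back=0 fwd=1
After 5 (forward): cur=R back=1 fwd=0
After 6 (visit(S)): cur=S back=2 fwd=0
After 7 (visit(T)): cur=T back=3 fwd=0
After 8 (back): cur=S back=2 fwd=1
After 9 (forward): cur=T back=3 fwd=0
After 10 (back): cur=S back=2 fwd=1
After 11 (forward): cur=T back=3 fwd=0
After 12 (back): cur=S back=2 fwd=1
After 13 (back): cur=R back=1 fwd=2

Answer: yes yes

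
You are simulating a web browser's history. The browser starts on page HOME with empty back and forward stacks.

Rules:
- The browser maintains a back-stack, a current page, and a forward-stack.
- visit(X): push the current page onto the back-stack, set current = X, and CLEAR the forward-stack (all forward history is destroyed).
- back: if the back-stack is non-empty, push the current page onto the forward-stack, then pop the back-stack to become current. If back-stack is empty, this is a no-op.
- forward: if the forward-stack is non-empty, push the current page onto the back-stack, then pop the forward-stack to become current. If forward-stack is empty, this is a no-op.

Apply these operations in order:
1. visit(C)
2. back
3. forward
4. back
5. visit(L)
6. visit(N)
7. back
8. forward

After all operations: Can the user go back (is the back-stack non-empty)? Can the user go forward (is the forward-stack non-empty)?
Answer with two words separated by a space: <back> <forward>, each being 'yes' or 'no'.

Answer: yes no

Derivation:
After 1 (visit(C)): cur=C back=1 fwd=0
After 2 (back): cur=HOME back=0 fwd=1
After 3 (forward): cur=C back=1 fwd=0
After 4 (back): cur=HOME back=0 fwd=1
After 5 (visit(L)): cur=L back=1 fwd=0
After 6 (visit(N)): cur=N back=2 fwd=0
After 7 (back): cur=L back=1 fwd=1
After 8 (forward): cur=N back=2 fwd=0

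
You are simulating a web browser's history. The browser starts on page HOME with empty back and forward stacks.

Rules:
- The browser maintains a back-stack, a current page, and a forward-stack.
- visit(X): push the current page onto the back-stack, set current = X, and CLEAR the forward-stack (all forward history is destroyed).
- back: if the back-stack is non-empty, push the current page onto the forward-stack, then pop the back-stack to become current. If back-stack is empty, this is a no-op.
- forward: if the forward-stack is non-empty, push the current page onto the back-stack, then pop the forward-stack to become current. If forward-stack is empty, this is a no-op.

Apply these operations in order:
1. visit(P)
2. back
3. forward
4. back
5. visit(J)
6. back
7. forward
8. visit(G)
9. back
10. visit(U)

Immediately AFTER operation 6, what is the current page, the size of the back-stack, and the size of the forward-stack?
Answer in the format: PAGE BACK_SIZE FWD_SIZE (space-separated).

After 1 (visit(P)): cur=P back=1 fwd=0
After 2 (back): cur=HOME back=0 fwd=1
After 3 (forward): cur=P back=1 fwd=0
After 4 (back): cur=HOME back=0 fwd=1
After 5 (visit(J)): cur=J back=1 fwd=0
After 6 (back): cur=HOME back=0 fwd=1

HOME 0 1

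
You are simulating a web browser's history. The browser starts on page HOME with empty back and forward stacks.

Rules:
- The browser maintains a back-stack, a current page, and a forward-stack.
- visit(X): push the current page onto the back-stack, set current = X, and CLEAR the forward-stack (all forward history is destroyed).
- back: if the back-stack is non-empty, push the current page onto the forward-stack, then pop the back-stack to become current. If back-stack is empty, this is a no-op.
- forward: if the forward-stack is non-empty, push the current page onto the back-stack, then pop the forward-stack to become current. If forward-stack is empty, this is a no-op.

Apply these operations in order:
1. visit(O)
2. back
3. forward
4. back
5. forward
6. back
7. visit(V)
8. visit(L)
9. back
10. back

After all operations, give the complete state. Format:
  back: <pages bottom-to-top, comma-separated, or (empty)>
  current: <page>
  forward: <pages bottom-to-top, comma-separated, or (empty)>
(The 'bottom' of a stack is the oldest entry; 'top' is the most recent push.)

Answer: back: (empty)
current: HOME
forward: L,V

Derivation:
After 1 (visit(O)): cur=O back=1 fwd=0
After 2 (back): cur=HOME back=0 fwd=1
After 3 (forward): cur=O back=1 fwd=0
After 4 (back): cur=HOME back=0 fwd=1
After 5 (forward): cur=O back=1 fwd=0
After 6 (back): cur=HOME back=0 fwd=1
After 7 (visit(V)): cur=V back=1 fwd=0
After 8 (visit(L)): cur=L back=2 fwd=0
After 9 (back): cur=V back=1 fwd=1
After 10 (back): cur=HOME back=0 fwd=2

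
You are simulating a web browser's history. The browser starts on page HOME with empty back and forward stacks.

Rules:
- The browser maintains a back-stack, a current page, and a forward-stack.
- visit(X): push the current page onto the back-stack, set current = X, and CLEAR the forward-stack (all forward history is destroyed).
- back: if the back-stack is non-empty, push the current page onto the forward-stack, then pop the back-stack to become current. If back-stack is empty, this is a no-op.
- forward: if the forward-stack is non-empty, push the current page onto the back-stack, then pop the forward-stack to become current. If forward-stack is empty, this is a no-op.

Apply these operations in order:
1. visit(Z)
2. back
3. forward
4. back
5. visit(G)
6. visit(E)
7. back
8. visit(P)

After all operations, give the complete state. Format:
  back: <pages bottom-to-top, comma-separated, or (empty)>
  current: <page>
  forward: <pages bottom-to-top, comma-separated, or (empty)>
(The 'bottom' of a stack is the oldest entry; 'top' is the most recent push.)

After 1 (visit(Z)): cur=Z back=1 fwd=0
After 2 (back): cur=HOME back=0 fwd=1
After 3 (forward): cur=Z back=1 fwd=0
After 4 (back): cur=HOME back=0 fwd=1
After 5 (visit(G)): cur=G back=1 fwd=0
After 6 (visit(E)): cur=E back=2 fwd=0
After 7 (back): cur=G back=1 fwd=1
After 8 (visit(P)): cur=P back=2 fwd=0

Answer: back: HOME,G
current: P
forward: (empty)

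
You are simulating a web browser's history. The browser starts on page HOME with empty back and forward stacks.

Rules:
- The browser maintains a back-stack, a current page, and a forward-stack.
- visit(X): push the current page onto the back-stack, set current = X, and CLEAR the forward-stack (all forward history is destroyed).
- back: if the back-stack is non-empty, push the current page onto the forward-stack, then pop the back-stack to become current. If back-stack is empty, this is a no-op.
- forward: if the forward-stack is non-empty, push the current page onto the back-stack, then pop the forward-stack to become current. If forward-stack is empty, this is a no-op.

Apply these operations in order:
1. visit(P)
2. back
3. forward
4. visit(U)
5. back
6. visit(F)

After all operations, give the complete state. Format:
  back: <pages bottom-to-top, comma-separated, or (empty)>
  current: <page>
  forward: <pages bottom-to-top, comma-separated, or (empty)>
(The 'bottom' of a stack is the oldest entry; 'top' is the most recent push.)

Answer: back: HOME,P
current: F
forward: (empty)

Derivation:
After 1 (visit(P)): cur=P back=1 fwd=0
After 2 (back): cur=HOME back=0 fwd=1
After 3 (forward): cur=P back=1 fwd=0
After 4 (visit(U)): cur=U back=2 fwd=0
After 5 (back): cur=P back=1 fwd=1
After 6 (visit(F)): cur=F back=2 fwd=0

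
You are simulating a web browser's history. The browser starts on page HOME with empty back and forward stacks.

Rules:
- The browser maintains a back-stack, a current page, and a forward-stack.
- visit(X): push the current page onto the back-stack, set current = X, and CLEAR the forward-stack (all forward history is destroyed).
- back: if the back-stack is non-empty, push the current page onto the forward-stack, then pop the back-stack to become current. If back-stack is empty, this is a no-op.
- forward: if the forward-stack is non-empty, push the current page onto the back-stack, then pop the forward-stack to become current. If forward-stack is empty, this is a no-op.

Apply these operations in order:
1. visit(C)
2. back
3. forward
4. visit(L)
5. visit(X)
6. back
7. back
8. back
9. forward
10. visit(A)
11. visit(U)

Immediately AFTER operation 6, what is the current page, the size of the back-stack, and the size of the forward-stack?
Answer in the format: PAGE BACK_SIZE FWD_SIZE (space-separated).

After 1 (visit(C)): cur=C back=1 fwd=0
After 2 (back): cur=HOME back=0 fwd=1
After 3 (forward): cur=C back=1 fwd=0
After 4 (visit(L)): cur=L back=2 fwd=0
After 5 (visit(X)): cur=X back=3 fwd=0
After 6 (back): cur=L back=2 fwd=1

L 2 1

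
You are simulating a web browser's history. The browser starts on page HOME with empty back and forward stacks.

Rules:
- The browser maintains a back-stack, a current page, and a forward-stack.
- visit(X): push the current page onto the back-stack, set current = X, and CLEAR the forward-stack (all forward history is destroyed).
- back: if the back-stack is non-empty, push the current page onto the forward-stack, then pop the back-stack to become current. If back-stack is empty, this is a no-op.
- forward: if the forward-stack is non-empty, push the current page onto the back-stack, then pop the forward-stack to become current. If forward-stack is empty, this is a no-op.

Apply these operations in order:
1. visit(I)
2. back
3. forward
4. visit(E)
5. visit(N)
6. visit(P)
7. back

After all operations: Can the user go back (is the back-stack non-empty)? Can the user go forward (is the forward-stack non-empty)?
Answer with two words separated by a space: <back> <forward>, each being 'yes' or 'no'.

After 1 (visit(I)): cur=I back=1 fwd=0
After 2 (back): cur=HOME back=0 fwd=1
After 3 (forward): cur=I back=1 fwd=0
After 4 (visit(E)): cur=E back=2 fwd=0
After 5 (visit(N)): cur=N back=3 fwd=0
After 6 (visit(P)): cur=P back=4 fwd=0
After 7 (back): cur=N back=3 fwd=1

Answer: yes yes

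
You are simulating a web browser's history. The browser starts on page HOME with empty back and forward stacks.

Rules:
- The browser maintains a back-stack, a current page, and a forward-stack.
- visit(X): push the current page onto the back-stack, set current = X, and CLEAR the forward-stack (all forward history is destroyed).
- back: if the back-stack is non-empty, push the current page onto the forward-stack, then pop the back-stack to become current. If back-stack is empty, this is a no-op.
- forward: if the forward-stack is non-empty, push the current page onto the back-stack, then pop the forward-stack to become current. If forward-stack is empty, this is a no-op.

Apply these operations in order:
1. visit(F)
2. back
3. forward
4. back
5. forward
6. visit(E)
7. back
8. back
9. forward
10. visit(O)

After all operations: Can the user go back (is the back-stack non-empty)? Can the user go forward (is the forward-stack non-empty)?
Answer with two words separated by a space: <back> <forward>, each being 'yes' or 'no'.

Answer: yes no

Derivation:
After 1 (visit(F)): cur=F back=1 fwd=0
After 2 (back): cur=HOME back=0 fwd=1
After 3 (forward): cur=F back=1 fwd=0
After 4 (back): cur=HOME back=0 fwd=1
After 5 (forward): cur=F back=1 fwd=0
After 6 (visit(E)): cur=E back=2 fwd=0
After 7 (back): cur=F back=1 fwd=1
After 8 (back): cur=HOME back=0 fwd=2
After 9 (forward): cur=F back=1 fwd=1
After 10 (visit(O)): cur=O back=2 fwd=0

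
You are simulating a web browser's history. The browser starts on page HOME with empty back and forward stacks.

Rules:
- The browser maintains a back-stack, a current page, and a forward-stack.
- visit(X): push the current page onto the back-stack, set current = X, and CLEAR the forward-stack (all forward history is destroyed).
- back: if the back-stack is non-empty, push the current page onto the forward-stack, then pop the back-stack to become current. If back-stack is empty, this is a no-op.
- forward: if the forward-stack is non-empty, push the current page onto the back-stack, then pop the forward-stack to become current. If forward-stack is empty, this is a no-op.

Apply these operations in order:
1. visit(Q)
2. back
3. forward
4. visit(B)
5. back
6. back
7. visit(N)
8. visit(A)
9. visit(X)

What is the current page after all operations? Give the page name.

Answer: X

Derivation:
After 1 (visit(Q)): cur=Q back=1 fwd=0
After 2 (back): cur=HOME back=0 fwd=1
After 3 (forward): cur=Q back=1 fwd=0
After 4 (visit(B)): cur=B back=2 fwd=0
After 5 (back): cur=Q back=1 fwd=1
After 6 (back): cur=HOME back=0 fwd=2
After 7 (visit(N)): cur=N back=1 fwd=0
After 8 (visit(A)): cur=A back=2 fwd=0
After 9 (visit(X)): cur=X back=3 fwd=0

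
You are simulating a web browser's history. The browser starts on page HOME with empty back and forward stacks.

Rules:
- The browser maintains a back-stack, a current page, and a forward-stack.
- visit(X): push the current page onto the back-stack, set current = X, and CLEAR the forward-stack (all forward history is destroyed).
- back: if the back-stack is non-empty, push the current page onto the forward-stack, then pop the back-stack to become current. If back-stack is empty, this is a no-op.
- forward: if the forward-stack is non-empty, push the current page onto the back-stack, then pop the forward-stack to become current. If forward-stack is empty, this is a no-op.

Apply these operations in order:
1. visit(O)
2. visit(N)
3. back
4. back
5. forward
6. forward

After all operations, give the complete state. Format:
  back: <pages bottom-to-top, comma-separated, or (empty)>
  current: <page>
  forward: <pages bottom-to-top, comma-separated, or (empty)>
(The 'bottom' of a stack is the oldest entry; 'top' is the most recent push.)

Answer: back: HOME,O
current: N
forward: (empty)

Derivation:
After 1 (visit(O)): cur=O back=1 fwd=0
After 2 (visit(N)): cur=N back=2 fwd=0
After 3 (back): cur=O back=1 fwd=1
After 4 (back): cur=HOME back=0 fwd=2
After 5 (forward): cur=O back=1 fwd=1
After 6 (forward): cur=N back=2 fwd=0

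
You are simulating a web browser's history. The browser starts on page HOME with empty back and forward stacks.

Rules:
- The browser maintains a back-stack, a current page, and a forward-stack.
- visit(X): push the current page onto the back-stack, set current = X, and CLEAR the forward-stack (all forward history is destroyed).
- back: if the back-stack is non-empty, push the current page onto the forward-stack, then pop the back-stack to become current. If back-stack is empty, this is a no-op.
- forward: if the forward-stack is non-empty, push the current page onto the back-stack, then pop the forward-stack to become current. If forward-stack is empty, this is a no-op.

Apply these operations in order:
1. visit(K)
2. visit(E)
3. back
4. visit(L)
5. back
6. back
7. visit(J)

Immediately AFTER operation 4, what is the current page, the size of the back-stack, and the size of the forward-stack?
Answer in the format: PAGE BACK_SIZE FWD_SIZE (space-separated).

After 1 (visit(K)): cur=K back=1 fwd=0
After 2 (visit(E)): cur=E back=2 fwd=0
After 3 (back): cur=K back=1 fwd=1
After 4 (visit(L)): cur=L back=2 fwd=0

L 2 0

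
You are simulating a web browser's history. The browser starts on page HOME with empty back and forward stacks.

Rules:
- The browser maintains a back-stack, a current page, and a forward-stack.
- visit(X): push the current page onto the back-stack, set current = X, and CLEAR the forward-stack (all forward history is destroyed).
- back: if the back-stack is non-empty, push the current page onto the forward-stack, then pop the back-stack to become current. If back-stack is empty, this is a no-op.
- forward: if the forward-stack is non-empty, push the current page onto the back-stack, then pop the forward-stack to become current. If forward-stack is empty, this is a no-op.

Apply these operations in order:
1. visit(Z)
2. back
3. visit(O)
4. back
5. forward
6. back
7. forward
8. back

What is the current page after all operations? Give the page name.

Answer: HOME

Derivation:
After 1 (visit(Z)): cur=Z back=1 fwd=0
After 2 (back): cur=HOME back=0 fwd=1
After 3 (visit(O)): cur=O back=1 fwd=0
After 4 (back): cur=HOME back=0 fwd=1
After 5 (forward): cur=O back=1 fwd=0
After 6 (back): cur=HOME back=0 fwd=1
After 7 (forward): cur=O back=1 fwd=0
After 8 (back): cur=HOME back=0 fwd=1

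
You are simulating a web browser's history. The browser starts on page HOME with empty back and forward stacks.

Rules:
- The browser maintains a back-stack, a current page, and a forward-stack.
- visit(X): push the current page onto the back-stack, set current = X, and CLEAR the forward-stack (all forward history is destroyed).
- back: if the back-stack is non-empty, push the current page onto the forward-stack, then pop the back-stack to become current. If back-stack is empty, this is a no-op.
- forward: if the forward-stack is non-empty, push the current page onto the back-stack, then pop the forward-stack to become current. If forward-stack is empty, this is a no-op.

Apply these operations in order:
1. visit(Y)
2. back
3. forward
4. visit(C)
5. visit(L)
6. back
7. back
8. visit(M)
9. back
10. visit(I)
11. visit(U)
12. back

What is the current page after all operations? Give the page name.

Answer: I

Derivation:
After 1 (visit(Y)): cur=Y back=1 fwd=0
After 2 (back): cur=HOME back=0 fwd=1
After 3 (forward): cur=Y back=1 fwd=0
After 4 (visit(C)): cur=C back=2 fwd=0
After 5 (visit(L)): cur=L back=3 fwd=0
After 6 (back): cur=C back=2 fwd=1
After 7 (back): cur=Y back=1 fwd=2
After 8 (visit(M)): cur=M back=2 fwd=0
After 9 (back): cur=Y back=1 fwd=1
After 10 (visit(I)): cur=I back=2 fwd=0
After 11 (visit(U)): cur=U back=3 fwd=0
After 12 (back): cur=I back=2 fwd=1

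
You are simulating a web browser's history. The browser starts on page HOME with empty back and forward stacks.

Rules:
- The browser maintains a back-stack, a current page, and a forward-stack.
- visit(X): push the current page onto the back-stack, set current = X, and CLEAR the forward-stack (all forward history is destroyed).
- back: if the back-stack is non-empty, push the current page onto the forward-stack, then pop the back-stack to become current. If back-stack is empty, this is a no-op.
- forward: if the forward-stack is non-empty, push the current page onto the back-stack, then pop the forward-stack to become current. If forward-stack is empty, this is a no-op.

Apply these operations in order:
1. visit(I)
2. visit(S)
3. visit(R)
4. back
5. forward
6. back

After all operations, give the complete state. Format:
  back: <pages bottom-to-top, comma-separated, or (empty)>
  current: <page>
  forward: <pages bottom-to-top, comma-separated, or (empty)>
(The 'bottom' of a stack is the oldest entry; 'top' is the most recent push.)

Answer: back: HOME,I
current: S
forward: R

Derivation:
After 1 (visit(I)): cur=I back=1 fwd=0
After 2 (visit(S)): cur=S back=2 fwd=0
After 3 (visit(R)): cur=R back=3 fwd=0
After 4 (back): cur=S back=2 fwd=1
After 5 (forward): cur=R back=3 fwd=0
After 6 (back): cur=S back=2 fwd=1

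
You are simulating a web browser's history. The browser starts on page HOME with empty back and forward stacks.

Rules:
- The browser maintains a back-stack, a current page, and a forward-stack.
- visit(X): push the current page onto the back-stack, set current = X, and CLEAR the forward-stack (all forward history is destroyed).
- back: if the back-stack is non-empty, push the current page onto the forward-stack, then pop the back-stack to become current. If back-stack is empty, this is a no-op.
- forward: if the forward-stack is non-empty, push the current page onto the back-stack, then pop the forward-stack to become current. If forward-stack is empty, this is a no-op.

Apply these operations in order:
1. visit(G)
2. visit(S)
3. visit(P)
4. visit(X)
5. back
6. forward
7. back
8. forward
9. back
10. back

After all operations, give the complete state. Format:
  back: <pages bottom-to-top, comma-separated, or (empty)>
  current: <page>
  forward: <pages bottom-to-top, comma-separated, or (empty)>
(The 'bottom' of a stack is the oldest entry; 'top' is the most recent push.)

After 1 (visit(G)): cur=G back=1 fwd=0
After 2 (visit(S)): cur=S back=2 fwd=0
After 3 (visit(P)): cur=P back=3 fwd=0
After 4 (visit(X)): cur=X back=4 fwd=0
After 5 (back): cur=P back=3 fwd=1
After 6 (forward): cur=X back=4 fwd=0
After 7 (back): cur=P back=3 fwd=1
After 8 (forward): cur=X back=4 fwd=0
After 9 (back): cur=P back=3 fwd=1
After 10 (back): cur=S back=2 fwd=2

Answer: back: HOME,G
current: S
forward: X,P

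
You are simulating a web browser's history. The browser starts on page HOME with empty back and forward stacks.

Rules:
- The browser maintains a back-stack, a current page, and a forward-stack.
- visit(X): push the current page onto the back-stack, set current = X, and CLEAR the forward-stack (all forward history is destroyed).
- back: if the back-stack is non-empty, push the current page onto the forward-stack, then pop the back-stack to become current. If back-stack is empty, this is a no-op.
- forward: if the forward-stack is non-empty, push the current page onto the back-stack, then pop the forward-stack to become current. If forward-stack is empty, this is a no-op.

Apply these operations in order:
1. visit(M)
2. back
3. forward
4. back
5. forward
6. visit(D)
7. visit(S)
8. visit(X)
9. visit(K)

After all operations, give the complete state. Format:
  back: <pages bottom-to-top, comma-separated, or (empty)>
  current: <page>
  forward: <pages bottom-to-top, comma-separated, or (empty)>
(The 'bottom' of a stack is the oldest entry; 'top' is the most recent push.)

Answer: back: HOME,M,D,S,X
current: K
forward: (empty)

Derivation:
After 1 (visit(M)): cur=M back=1 fwd=0
After 2 (back): cur=HOME back=0 fwd=1
After 3 (forward): cur=M back=1 fwd=0
After 4 (back): cur=HOME back=0 fwd=1
After 5 (forward): cur=M back=1 fwd=0
After 6 (visit(D)): cur=D back=2 fwd=0
After 7 (visit(S)): cur=S back=3 fwd=0
After 8 (visit(X)): cur=X back=4 fwd=0
After 9 (visit(K)): cur=K back=5 fwd=0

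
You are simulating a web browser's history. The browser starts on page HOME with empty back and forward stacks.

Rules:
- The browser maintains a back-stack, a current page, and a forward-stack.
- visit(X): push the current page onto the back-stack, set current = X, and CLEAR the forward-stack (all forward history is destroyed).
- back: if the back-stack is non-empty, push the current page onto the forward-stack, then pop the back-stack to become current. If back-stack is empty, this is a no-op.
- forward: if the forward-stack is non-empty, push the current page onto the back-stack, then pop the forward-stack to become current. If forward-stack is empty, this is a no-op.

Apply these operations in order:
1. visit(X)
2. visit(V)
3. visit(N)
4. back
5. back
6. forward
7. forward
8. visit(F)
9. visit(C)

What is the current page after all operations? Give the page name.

After 1 (visit(X)): cur=X back=1 fwd=0
After 2 (visit(V)): cur=V back=2 fwd=0
After 3 (visit(N)): cur=N back=3 fwd=0
After 4 (back): cur=V back=2 fwd=1
After 5 (back): cur=X back=1 fwd=2
After 6 (forward): cur=V back=2 fwd=1
After 7 (forward): cur=N back=3 fwd=0
After 8 (visit(F)): cur=F back=4 fwd=0
After 9 (visit(C)): cur=C back=5 fwd=0

Answer: C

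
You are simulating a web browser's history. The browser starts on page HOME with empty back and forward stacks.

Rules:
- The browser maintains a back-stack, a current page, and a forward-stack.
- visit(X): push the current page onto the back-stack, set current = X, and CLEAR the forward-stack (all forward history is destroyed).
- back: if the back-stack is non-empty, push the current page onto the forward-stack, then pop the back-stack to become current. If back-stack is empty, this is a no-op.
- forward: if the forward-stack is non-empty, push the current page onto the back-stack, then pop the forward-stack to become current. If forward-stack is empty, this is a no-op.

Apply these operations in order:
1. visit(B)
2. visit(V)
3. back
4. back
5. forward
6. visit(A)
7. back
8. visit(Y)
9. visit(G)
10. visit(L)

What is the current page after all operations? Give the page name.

After 1 (visit(B)): cur=B back=1 fwd=0
After 2 (visit(V)): cur=V back=2 fwd=0
After 3 (back): cur=B back=1 fwd=1
After 4 (back): cur=HOME back=0 fwd=2
After 5 (forward): cur=B back=1 fwd=1
After 6 (visit(A)): cur=A back=2 fwd=0
After 7 (back): cur=B back=1 fwd=1
After 8 (visit(Y)): cur=Y back=2 fwd=0
After 9 (visit(G)): cur=G back=3 fwd=0
After 10 (visit(L)): cur=L back=4 fwd=0

Answer: L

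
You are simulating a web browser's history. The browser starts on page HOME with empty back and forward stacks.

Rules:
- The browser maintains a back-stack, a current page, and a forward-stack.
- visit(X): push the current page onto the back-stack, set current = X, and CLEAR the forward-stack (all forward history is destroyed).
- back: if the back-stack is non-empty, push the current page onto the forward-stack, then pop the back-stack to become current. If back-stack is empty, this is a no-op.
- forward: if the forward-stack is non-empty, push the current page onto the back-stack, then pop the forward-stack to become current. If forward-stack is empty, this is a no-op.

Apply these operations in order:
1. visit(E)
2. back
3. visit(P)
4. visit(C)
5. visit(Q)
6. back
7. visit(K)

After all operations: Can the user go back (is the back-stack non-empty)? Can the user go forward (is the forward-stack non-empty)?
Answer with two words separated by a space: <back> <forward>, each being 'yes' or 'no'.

After 1 (visit(E)): cur=E back=1 fwd=0
After 2 (back): cur=HOME back=0 fwd=1
After 3 (visit(P)): cur=P back=1 fwd=0
After 4 (visit(C)): cur=C back=2 fwd=0
After 5 (visit(Q)): cur=Q back=3 fwd=0
After 6 (back): cur=C back=2 fwd=1
After 7 (visit(K)): cur=K back=3 fwd=0

Answer: yes no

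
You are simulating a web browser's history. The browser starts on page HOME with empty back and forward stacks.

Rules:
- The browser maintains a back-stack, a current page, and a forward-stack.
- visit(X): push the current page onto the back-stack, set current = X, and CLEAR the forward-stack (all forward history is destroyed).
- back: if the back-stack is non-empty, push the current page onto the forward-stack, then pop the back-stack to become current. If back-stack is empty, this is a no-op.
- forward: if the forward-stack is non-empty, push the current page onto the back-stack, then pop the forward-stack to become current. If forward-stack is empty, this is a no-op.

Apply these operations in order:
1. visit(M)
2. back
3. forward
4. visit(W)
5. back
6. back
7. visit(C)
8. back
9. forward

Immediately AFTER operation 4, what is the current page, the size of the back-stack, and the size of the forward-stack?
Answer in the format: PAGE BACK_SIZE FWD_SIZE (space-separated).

After 1 (visit(M)): cur=M back=1 fwd=0
After 2 (back): cur=HOME back=0 fwd=1
After 3 (forward): cur=M back=1 fwd=0
After 4 (visit(W)): cur=W back=2 fwd=0

W 2 0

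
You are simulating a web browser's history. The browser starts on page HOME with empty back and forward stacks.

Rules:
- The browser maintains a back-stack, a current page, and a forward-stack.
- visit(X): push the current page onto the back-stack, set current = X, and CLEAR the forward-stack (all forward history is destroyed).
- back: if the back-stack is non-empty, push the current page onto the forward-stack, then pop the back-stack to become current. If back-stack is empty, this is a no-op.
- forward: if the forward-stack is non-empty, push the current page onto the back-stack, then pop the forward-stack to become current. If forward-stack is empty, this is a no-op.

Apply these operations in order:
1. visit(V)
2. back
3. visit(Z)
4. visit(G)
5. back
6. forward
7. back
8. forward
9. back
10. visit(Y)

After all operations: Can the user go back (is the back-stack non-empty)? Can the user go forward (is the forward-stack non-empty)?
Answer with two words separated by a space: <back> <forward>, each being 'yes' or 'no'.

Answer: yes no

Derivation:
After 1 (visit(V)): cur=V back=1 fwd=0
After 2 (back): cur=HOME back=0 fwd=1
After 3 (visit(Z)): cur=Z back=1 fwd=0
After 4 (visit(G)): cur=G back=2 fwd=0
After 5 (back): cur=Z back=1 fwd=1
After 6 (forward): cur=G back=2 fwd=0
After 7 (back): cur=Z back=1 fwd=1
After 8 (forward): cur=G back=2 fwd=0
After 9 (back): cur=Z back=1 fwd=1
After 10 (visit(Y)): cur=Y back=2 fwd=0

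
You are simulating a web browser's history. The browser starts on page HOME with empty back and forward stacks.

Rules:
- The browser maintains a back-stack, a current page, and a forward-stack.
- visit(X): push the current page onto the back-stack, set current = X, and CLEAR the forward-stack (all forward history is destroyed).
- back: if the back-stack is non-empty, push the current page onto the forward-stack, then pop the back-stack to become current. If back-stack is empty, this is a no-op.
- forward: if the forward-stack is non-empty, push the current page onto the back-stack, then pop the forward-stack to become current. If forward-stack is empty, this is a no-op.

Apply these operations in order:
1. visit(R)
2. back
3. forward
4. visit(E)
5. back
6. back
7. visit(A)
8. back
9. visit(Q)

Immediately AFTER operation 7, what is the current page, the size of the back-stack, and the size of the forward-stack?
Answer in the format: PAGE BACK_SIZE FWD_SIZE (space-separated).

After 1 (visit(R)): cur=R back=1 fwd=0
After 2 (back): cur=HOME back=0 fwd=1
After 3 (forward): cur=R back=1 fwd=0
After 4 (visit(E)): cur=E back=2 fwd=0
After 5 (back): cur=R back=1 fwd=1
After 6 (back): cur=HOME back=0 fwd=2
After 7 (visit(A)): cur=A back=1 fwd=0

A 1 0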